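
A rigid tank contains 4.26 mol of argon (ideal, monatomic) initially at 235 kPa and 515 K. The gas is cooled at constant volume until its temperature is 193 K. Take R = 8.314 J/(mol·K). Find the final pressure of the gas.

88.1 kPa

V₁ = nRT₁/P₁ = 4.26×8.314×515/235 = 77.6 L.
Isochoric: V stays 77.6 L; P/T = const ⇒ T₂ = 193 K, P₂ = 88.1 kPa.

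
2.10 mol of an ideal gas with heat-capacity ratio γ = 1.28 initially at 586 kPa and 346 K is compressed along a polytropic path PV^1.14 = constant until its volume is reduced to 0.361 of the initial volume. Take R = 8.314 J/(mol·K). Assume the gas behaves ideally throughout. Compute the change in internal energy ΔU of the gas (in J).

3310 J

V₁ = nRT₁/P₁ = 2.10×8.314×346/586 = 10.3 L.
Polytropic n=1.14: T₂ = T₁(V₁/V₂)^(n−1) = 346×(2.77)^0.14 = 399 K; P₂ = P₁(V₁/V₂)^n = 1870 kPa.
For an ideal gas ΔU = nCvΔT with Cv = R/(γ−1) = 29.7 J/(mol·K).
ΔU = 2.10×29.7×(399−346) = 3310 J.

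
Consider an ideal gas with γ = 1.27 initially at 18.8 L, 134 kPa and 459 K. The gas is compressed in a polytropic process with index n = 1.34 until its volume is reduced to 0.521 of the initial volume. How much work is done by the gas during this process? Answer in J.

-1840 J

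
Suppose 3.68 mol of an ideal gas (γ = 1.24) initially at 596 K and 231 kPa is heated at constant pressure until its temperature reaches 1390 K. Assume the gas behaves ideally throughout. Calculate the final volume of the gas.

V₁ = nRT₁/P₁ = 3.68×8.314×596/231 = 78.9 L.
Isobaric: P stays 231 kPa; V/T = const ⇒ T₂ = 1390 K, V₂ = 184 L.

184 L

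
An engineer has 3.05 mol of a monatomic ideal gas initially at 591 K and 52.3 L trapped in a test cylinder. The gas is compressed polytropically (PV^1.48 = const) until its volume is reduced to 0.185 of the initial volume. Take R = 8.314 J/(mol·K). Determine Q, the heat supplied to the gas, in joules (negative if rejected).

-10900 J

P₁ = nRT₁/V₁ = 3.05×8.314×591/52.3 = 287 kPa.
Polytropic n=1.48: T₂ = T₁(V₁/V₂)^(n−1) = 591×(5.41)^0.48 = 1330 K; P₂ = P₁(V₁/V₂)^n = 3480 kPa.
W = (P₁V₁−P₂V₂)/(n−1) = (287×52.3−3480×9.68)/0.48 = -39000 J.
ΔU = nCvΔT = 3.05×12.5×(1330−591) = 28100 J.
Q = ΔU + W = -10900 J.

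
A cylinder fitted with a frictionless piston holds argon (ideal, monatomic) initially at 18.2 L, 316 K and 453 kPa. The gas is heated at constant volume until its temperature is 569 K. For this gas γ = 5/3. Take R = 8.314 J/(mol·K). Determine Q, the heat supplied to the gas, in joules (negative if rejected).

9900 J

n = P₁V₁/(RT₁) = 453×18.2/(8.314×316) = 3.14 mol.
Isochoric: V stays 18.2 L; P/T = const ⇒ T₂ = 569 K, P₂ = 816 kPa.
W = 0 (no volume change).
ΔU = nCvΔT = 3.14×12.5×(569−316) = 9900 J.
Q = ΔU = 9900 J.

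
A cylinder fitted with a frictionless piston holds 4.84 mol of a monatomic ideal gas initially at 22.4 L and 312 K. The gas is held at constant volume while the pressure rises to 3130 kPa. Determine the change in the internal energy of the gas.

86300 J

P₁ = nRT₁/V₁ = 4.84×8.314×312/22.4 = 560 kPa.
Isochoric: V stays 22.4 L; P/T = const ⇒ T₂ = 1740 K, P₂ = 3130 kPa.
For an ideal gas ΔU = nCvΔT with Cv = (3/2)R = 12.5 J/(mol·K).
ΔU = 4.84×12.5×(1740−312) = 86300 J.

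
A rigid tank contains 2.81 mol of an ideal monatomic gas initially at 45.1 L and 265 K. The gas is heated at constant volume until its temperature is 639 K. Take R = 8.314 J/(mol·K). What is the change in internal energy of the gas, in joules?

P₁ = nRT₁/V₁ = 2.81×8.314×265/45.1 = 137 kPa.
Isochoric: V stays 45.1 L; P/T = const ⇒ T₂ = 639 K, P₂ = 331 kPa.
For an ideal gas ΔU = nCvΔT with Cv = (3/2)R = 12.5 J/(mol·K).
ΔU = 2.81×12.5×(639−265) = 13100 J.

13100 J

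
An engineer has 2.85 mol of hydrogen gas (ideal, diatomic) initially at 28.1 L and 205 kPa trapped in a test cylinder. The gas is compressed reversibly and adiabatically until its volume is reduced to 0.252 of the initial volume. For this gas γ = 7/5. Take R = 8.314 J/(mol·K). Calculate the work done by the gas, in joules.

-10600 J

T₁ = P₁V₁/(nR) = 205×28.1/(2.85×8.314) = 243 K.
Adiabatic: TV^(γ−1) = const ⇒ T₂ = 243×(3.97)^0.400 = 422 K; PV^γ = const ⇒ P₂ = 1410 kPa.
ΔU = nCvΔT = 2.85×20.8×(422−243) = 10600 J.
Q = 0 for an adiabatic process, so W = −ΔU = -10600 J.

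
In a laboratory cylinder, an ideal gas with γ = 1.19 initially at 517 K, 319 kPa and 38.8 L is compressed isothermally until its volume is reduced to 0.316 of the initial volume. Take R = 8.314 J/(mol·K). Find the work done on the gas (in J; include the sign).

14300 J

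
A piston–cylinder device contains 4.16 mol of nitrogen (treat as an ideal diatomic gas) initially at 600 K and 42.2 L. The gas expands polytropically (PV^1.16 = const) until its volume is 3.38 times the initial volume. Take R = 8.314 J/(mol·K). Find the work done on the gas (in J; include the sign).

P₁ = nRT₁/V₁ = 4.16×8.314×600/42.2 = 492 kPa.
Polytropic n=1.16: T₂ = T₁(V₁/V₂)^(n−1) = 600×(0.296)^0.16 = 494 K; P₂ = P₁(V₁/V₂)^n = 120 kPa.
W = (P₁V₁−P₂V₂)/(n−1) = (492×42.2−120×143)/0.16 = 23000 J.
Work done on the gas = −W_by = -23000 J.

-23000 J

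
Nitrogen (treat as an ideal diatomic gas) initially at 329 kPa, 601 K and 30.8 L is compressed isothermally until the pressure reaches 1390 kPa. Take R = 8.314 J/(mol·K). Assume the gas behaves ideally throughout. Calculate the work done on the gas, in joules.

n = P₁V₁/(RT₁) = 329×30.8/(8.314×601) = 2.03 mol.
Isothermal: T stays 601 K; PV = const ⇒ V₂ = 7.29 L, P₂ = 1390 kPa.
W = nRT ln(V₂/V₁) = 2.03×8.314×601×ln(0.237) = -14600 J.
Work done on the gas = −W_by = 14600 J.

14600 J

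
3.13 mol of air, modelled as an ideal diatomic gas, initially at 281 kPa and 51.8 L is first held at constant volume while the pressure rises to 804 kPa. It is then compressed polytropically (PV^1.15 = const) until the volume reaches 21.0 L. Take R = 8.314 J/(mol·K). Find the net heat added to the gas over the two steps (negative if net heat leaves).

42600 J

T₁ = P₁V₁/(nR) = 281×51.8/(3.13×8.314) = 559 K.
Step 1 — Isochoric: V stays 51.8 L; P/T = const ⇒ T₂ = 1600 K, P₂ = 804 kPa.
W = 0 (no volume change).
ΔU = nCvΔT = 3.13×20.8×(1600−559) = 67700 J.
Q = ΔU = 67700 J.
State after step 1: P = 804 kPa, V = 51.8 L, T = 1600 K.
Step 2 — Polytropic n=1.15: T₂ = T₁(V₁/V₂)^(n−1) = 1600×(2.47)^0.15 = 1830 K; P₂ = P₁(V₁/V₂)^n = 2270 kPa.
W = (P₁V₁−P₂V₂)/(n−1) = (804×51.8−2270×21.0)/0.15 = -40300 J.
ΔU = nCvΔT = 3.13×20.8×(1830−1600) = 15100 J.
Q = ΔU + W = -25200 J.
Net over both steps: W = -40300 J, Q = 42600 J, ΔU = 82800 J.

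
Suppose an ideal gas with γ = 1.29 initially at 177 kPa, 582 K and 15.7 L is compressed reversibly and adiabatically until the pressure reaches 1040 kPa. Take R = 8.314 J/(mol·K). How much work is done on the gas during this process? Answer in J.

n = P₁V₁/(RT₁) = 177×15.7/(8.314×582) = 0.574 mol.
Adiabatic: T₂/T₁ = (P₂/P₁)^((γ−1)/γ) ⇒ T₂ = 582×(5.88)^0.225 = 867 K; V₂ = 3.98 L.
ΔU = nCvΔT = 0.574×28.7×(867−582) = 4690 J.
Q = 0 for an adiabatic process, so W = −ΔU = -4690 J.
Work done on the gas = −W_by = 4690 J.

4690 J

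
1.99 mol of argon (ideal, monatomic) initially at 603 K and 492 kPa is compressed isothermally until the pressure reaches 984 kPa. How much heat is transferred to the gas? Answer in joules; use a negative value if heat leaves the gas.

V₁ = nRT₁/P₁ = 1.99×8.314×603/492 = 20.3 L.
Isothermal: T stays 603 K; PV = const ⇒ V₂ = 10.1 L, P₂ = 984 kPa.
ΔU = 0 (ideal gas, T constant).
W = nRT ln(V₂/V₁) = 1.99×8.314×603×ln(0.500) = -6920 J.
Q = ΔU + W = -6920 J.

-6920 J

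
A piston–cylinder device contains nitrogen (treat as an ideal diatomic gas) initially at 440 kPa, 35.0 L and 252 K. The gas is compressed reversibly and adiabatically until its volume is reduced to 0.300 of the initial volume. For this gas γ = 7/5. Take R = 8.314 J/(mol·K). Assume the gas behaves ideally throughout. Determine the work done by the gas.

n = P₁V₁/(RT₁) = 440×35.0/(8.314×252) = 7.35 mol.
Adiabatic: TV^(γ−1) = const ⇒ T₂ = 252×(3.33)^0.400 = 408 K; PV^γ = const ⇒ P₂ = 2370 kPa.
ΔU = nCvΔT = 7.35×20.8×(408−252) = 23800 J.
Q = 0 for an adiabatic process, so W = −ΔU = -23800 J.

-23800 J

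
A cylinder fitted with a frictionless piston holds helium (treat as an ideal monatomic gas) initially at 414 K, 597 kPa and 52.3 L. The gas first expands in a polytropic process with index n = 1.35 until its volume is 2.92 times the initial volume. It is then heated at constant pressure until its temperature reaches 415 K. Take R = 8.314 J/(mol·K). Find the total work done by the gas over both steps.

37700 J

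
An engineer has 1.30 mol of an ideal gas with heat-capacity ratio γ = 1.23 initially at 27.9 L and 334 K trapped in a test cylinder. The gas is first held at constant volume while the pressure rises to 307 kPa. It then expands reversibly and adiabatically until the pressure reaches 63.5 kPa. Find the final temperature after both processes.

P₁ = nRT₁/V₁ = 1.30×8.314×334/27.9 = 129 kPa.
Step 1 — Isochoric: V stays 27.9 L; P/T = const ⇒ T₂ = 792 K, P₂ = 307 kPa.
W = 0 (no volume change).
ΔU = nCvΔT = 1.30×36.1×(792−334) = 21500 J.
Q = ΔU = 21500 J.
State after step 1: P = 307 kPa, V = 27.9 L, T = 792 K.
Step 2 — Adiabatic: T₂/T₁ = (P₂/P₁)^((γ−1)/γ) ⇒ T₂ = 792×(0.207)^0.187 = 590 K; V₂ = 100 L.
ΔU = nCvΔT = 1.30×36.1×(590−792) = -9500 J.
Q = 0 for an adiabatic process, so W = −ΔU = 9500 J.
Net over both steps: W = 9500 J, Q = 21500 J, ΔU = 12000 J.

590 K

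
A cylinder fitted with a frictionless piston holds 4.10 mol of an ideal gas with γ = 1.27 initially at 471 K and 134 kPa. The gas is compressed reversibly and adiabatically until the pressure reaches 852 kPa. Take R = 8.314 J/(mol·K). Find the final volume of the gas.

27.9 L

V₁ = nRT₁/P₁ = 4.10×8.314×471/134 = 120 L.
Adiabatic: T₂/T₁ = (P₂/P₁)^((γ−1)/γ) ⇒ T₂ = 471×(6.36)^0.213 = 698 K; V₂ = 27.9 L.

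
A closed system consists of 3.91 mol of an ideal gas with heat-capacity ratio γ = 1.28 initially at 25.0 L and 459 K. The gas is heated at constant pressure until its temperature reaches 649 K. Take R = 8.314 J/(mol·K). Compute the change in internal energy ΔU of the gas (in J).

P₁ = nRT₁/V₁ = 3.91×8.314×459/25.0 = 597 kPa.
Isobaric: P stays 597 kPa; V/T = const ⇒ T₂ = 649 K, V₂ = 35.3 L.
For an ideal gas ΔU = nCvΔT with Cv = R/(γ−1) = 29.7 J/(mol·K).
ΔU = 3.91×29.7×(649−459) = 22100 J.

22100 J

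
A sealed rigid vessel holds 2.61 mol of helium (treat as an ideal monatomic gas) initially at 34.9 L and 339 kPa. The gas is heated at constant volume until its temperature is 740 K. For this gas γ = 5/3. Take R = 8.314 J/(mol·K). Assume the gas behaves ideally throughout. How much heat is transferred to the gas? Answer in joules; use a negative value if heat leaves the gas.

T₁ = P₁V₁/(nR) = 339×34.9/(2.61×8.314) = 545 K.
Isochoric: V stays 34.9 L; P/T = const ⇒ T₂ = 740 K, P₂ = 460 kPa.
W = 0 (no volume change).
ΔU = nCvΔT = 2.61×12.5×(740−545) = 6340 J.
Q = ΔU = 6340 J.

6340 J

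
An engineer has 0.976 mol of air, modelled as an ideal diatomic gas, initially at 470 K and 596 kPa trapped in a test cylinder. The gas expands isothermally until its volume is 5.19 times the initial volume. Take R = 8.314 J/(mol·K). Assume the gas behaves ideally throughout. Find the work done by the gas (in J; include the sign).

6280 J

V₁ = nRT₁/P₁ = 0.976×8.314×470/596 = 6.40 L.
Isothermal: T stays 470 K; PV = const ⇒ V₂ = 33.2 L, P₂ = 115 kPa.
W = nRT ln(V₂/V₁) = 0.976×8.314×470×ln(5.19) = 6280 J.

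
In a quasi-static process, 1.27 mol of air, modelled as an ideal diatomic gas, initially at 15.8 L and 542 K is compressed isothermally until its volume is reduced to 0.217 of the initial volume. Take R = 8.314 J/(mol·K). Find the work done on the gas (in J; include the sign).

P₁ = nRT₁/V₁ = 1.27×8.314×542/15.8 = 362 kPa.
Isothermal: T stays 542 K; PV = const ⇒ V₂ = 3.43 L, P₂ = 1670 kPa.
W = nRT ln(V₂/V₁) = 1.27×8.314×542×ln(0.217) = -8740 J.
Work done on the gas = −W_by = 8740 J.

8740 J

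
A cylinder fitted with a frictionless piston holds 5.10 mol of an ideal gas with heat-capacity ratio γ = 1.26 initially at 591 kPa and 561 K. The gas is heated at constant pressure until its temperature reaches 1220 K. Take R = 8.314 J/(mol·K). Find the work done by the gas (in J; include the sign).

V₁ = nRT₁/P₁ = 5.10×8.314×561/591 = 40.2 L.
Isobaric: P stays 591 kPa; V/T = const ⇒ T₂ = 1220 K, V₂ = 87.5 L.
W = PΔV = 591×(87.5−40.2) kPa·L = 27900 J.

27900 J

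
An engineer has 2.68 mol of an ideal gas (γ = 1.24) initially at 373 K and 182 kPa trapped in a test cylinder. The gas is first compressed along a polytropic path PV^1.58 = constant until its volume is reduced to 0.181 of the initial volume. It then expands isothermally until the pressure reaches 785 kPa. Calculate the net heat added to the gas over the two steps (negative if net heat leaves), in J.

62200 J

V₁ = nRT₁/P₁ = 2.68×8.314×373/182 = 45.7 L.
Step 1 — Polytropic n=1.58: T₂ = T₁(V₁/V₂)^(n−1) = 373×(5.52)^0.58 = 1010 K; P₂ = P₁(V₁/V₂)^n = 2710 kPa.
W = (P₁V₁−P₂V₂)/(n−1) = (182×45.7−2710×8.27)/0.58 = -24300 J.
ΔU = nCvΔT = 2.68×34.6×(1010−373) = 58700 J.
Q = ΔU + W = 34400 J.
State after step 1: P = 2710 kPa, V = 8.27 L, T = 1010 K.
Step 2 — Isothermal: T stays 1010 K; PV = const ⇒ V₂ = 28.5 L, P₂ = 785 kPa.
ΔU = 0 (ideal gas, T constant).
W = nRT ln(V₂/V₁) = 2.68×8.314×1010×ln(3.45) = 27700 J.
Q = ΔU + W = 27700 J.
Net over both steps: W = 3460 J, Q = 62200 J, ΔU = 58700 J.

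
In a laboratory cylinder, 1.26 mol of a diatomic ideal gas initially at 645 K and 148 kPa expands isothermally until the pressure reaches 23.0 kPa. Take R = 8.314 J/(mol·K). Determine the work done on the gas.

-12600 J

V₁ = nRT₁/P₁ = 1.26×8.314×645/148 = 45.7 L.
Isothermal: T stays 645 K; PV = const ⇒ V₂ = 294 L, P₂ = 23.0 kPa.
W = nRT ln(V₂/V₁) = 1.26×8.314×645×ln(6.43) = 12600 J.
Work done on the gas = −W_by = -12600 J.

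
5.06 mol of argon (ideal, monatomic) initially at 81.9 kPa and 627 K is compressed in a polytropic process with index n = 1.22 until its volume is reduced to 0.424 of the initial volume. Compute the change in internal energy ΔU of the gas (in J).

8220 J

V₁ = nRT₁/P₁ = 5.06×8.314×627/81.9 = 322 L.
Polytropic n=1.22: T₂ = T₁(V₁/V₂)^(n−1) = 627×(2.36)^0.22 = 757 K; P₂ = P₁(V₁/V₂)^n = 233 kPa.
For an ideal gas ΔU = nCvΔT with Cv = (3/2)R = 12.5 J/(mol·K).
ΔU = 5.06×12.5×(757−627) = 8220 J.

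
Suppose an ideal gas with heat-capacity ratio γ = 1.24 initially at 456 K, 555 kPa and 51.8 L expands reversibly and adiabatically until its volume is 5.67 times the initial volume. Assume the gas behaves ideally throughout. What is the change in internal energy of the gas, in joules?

-40800 J

n = P₁V₁/(RT₁) = 555×51.8/(8.314×456) = 7.58 mol.
Adiabatic: TV^(γ−1) = const ⇒ T₂ = 456×(0.176)^0.240 = 301 K; PV^γ = const ⇒ P₂ = 64.5 kPa.
For an ideal gas ΔU = nCvΔT with Cv = R/(γ−1) = 34.6 J/(mol·K).
ΔU = 7.58×34.6×(301−456) = -40800 J.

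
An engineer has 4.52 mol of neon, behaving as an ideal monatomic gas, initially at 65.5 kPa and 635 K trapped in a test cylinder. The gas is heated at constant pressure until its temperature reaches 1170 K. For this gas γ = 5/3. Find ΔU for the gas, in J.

30200 J

V₁ = nRT₁/P₁ = 4.52×8.314×635/65.5 = 364 L.
Isobaric: P stays 65.5 kPa; V/T = const ⇒ T₂ = 1170 K, V₂ = 671 L.
For an ideal gas ΔU = nCvΔT with Cv = (3/2)R = 12.5 J/(mol·K).
ΔU = 4.52×12.5×(1170−635) = 30200 J.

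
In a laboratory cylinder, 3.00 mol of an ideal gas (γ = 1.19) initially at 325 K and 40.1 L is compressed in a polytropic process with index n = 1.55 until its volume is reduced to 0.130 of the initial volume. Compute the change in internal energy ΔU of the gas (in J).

88400 J

P₁ = nRT₁/V₁ = 3.00×8.314×325/40.1 = 202 kPa.
Polytropic n=1.55: T₂ = T₁(V₁/V₂)^(n−1) = 325×(7.69)^0.55 = 998 K; P₂ = P₁(V₁/V₂)^n = 4780 kPa.
For an ideal gas ΔU = nCvΔT with Cv = R/(γ−1) = 43.8 J/(mol·K).
ΔU = 3.00×43.8×(998−325) = 88400 J.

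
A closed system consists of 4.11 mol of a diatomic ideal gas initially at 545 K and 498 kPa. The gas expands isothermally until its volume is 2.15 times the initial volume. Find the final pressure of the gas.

232 kPa

V₁ = nRT₁/P₁ = 4.11×8.314×545/498 = 37.4 L.
Isothermal: T stays 545 K; PV = const ⇒ V₂ = 80.4 L, P₂ = 232 kPa.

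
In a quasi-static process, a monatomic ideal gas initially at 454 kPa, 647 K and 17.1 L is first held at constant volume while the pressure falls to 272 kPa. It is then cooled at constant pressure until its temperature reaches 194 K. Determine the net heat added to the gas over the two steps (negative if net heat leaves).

-10500 J

n = P₁V₁/(RT₁) = 454×17.1/(8.314×647) = 1.44 mol.
Step 1 — Isochoric: V stays 17.1 L; P/T = const ⇒ T₂ = 388 K, P₂ = 272 kPa.
W = 0 (no volume change).
ΔU = nCvΔT = 1.44×12.5×(388−647) = -4670 J.
Q = ΔU = -4670 J.
State after step 1: P = 272 kPa, V = 17.1 L, T = 388 K.
Step 2 — Isobaric: P stays 272 kPa; V/T = const ⇒ T₂ = 194 K, V₂ = 8.56 L.
W = PΔV = 272×(8.56−17.1) kPa·L = -2320 J.
ΔU = nCvΔT = 1.44×12.5×(194−388) = -3490 J.
Q = ΔU + W = nCpΔT = -5810 J.
Net over both steps: W = -2320 J, Q = -10500 J, ΔU = -8150 J.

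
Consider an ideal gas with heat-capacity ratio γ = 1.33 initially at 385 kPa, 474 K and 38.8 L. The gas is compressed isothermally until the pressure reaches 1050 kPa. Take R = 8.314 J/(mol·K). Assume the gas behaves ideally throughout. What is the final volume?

Isothermal: T stays 474 K; PV = const ⇒ V₂ = 14.2 L, P₂ = 1050 kPa.

14.2 L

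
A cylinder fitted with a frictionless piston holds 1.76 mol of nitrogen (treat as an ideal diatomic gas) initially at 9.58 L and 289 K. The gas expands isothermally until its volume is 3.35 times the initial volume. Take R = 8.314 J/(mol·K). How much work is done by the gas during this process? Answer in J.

5110 J

P₁ = nRT₁/V₁ = 1.76×8.314×289/9.58 = 441 kPa.
Isothermal: T stays 289 K; PV = const ⇒ V₂ = 32.1 L, P₂ = 132 kPa.
W = nRT ln(V₂/V₁) = 1.76×8.314×289×ln(3.35) = 5110 J.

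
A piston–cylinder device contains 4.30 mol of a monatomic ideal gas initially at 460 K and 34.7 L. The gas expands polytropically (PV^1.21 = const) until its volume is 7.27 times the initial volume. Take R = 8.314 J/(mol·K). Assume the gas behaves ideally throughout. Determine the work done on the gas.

-26700 J

P₁ = nRT₁/V₁ = 4.30×8.314×460/34.7 = 474 kPa.
Polytropic n=1.21: T₂ = T₁(V₁/V₂)^(n−1) = 460×(0.138)^0.21 = 303 K; P₂ = P₁(V₁/V₂)^n = 43.0 kPa.
W = (P₁V₁−P₂V₂)/(n−1) = (474×34.7−43.0×252)/0.21 = 26700 J.
Work done on the gas = −W_by = -26700 J.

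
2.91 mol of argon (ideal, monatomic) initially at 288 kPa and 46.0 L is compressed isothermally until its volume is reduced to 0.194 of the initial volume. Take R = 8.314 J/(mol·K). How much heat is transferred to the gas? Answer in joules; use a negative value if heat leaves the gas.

-21700 J

T₁ = P₁V₁/(nR) = 288×46.0/(2.91×8.314) = 548 K.
Isothermal: T stays 548 K; PV = const ⇒ V₂ = 8.92 L, P₂ = 1480 kPa.
ΔU = 0 (ideal gas, T constant).
W = nRT ln(V₂/V₁) = 2.91×8.314×548×ln(0.194) = -21700 J.
Q = ΔU + W = -21700 J.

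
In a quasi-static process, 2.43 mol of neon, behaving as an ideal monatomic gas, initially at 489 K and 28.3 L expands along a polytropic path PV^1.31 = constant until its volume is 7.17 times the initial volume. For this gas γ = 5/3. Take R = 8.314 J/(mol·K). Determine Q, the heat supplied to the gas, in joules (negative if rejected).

P₁ = nRT₁/V₁ = 2.43×8.314×489/28.3 = 349 kPa.
Polytropic n=1.31: T₂ = T₁(V₁/V₂)^(n−1) = 489×(0.139)^0.31 = 266 K; P₂ = P₁(V₁/V₂)^n = 26.4 kPa.
W = (P₁V₁−P₂V₂)/(n−1) = (349×28.3−26.4×203)/0.31 = 14600 J.
ΔU = nCvΔT = 2.43×12.5×(266−489) = -6770 J.
Q = ΔU + W = 7790 J.

7790 J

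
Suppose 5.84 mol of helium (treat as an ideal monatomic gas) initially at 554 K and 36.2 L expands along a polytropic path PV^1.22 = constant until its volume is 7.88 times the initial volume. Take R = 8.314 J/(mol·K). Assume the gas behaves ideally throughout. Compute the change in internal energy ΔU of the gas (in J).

P₁ = nRT₁/V₁ = 5.84×8.314×554/36.2 = 743 kPa.
Polytropic n=1.22: T₂ = T₁(V₁/V₂)^(n−1) = 554×(0.127)^0.22 = 352 K; P₂ = P₁(V₁/V₂)^n = 59.9 kPa.
For an ideal gas ΔU = nCvΔT with Cv = (3/2)R = 12.5 J/(mol·K).
ΔU = 5.84×12.5×(352−554) = -14700 J.

-14700 J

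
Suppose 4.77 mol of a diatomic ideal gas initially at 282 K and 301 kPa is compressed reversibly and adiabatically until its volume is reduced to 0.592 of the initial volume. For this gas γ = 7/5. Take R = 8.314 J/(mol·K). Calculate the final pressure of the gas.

627 kPa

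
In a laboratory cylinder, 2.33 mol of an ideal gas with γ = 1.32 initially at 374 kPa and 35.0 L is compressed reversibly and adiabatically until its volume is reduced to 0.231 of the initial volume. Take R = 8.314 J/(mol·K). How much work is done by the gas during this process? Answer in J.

-24500 J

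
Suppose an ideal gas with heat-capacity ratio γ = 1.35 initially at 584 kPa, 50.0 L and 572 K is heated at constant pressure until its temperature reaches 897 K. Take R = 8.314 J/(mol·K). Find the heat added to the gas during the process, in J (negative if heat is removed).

64000 J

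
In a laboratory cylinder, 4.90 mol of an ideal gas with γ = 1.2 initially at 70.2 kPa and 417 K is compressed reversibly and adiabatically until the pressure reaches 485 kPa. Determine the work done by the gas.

-32300 J

V₁ = nRT₁/P₁ = 4.90×8.314×417/70.2 = 242 L.
Adiabatic: T₂/T₁ = (P₂/P₁)^((γ−1)/γ) ⇒ T₂ = 417×(6.91)^0.167 = 575 K; V₂ = 48.3 L.
ΔU = nCvΔT = 4.90×41.6×(575−417) = 32300 J.
Q = 0 for an adiabatic process, so W = −ΔU = -32300 J.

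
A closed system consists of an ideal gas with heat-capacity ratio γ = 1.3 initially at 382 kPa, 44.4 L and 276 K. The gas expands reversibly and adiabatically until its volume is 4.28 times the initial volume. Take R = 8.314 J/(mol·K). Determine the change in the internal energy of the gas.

n = P₁V₁/(RT₁) = 382×44.4/(8.314×276) = 7.39 mol.
Adiabatic: TV^(γ−1) = const ⇒ T₂ = 276×(0.234)^0.300 = 178 K; PV^γ = const ⇒ P₂ = 57.7 kPa.
For an ideal gas ΔU = nCvΔT with Cv = R/(γ−1) = 27.7 J/(mol·K).
ΔU = 7.39×27.7×(178−276) = -20000 J.

-20000 J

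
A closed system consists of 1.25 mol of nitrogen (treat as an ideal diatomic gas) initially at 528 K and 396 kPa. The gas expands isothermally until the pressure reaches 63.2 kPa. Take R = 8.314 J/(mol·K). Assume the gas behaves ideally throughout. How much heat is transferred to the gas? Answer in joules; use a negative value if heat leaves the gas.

10100 J

V₁ = nRT₁/P₁ = 1.25×8.314×528/396 = 13.9 L.
Isothermal: T stays 528 K; PV = const ⇒ V₂ = 86.8 L, P₂ = 63.2 kPa.
ΔU = 0 (ideal gas, T constant).
W = nRT ln(V₂/V₁) = 1.25×8.314×528×ln(6.27) = 10100 J.
Q = ΔU + W = 10100 J.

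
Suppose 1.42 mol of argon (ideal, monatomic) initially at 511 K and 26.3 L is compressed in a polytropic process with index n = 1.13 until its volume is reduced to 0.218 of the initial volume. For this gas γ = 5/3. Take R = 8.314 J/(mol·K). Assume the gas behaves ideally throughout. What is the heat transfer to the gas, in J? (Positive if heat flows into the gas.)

-8180 J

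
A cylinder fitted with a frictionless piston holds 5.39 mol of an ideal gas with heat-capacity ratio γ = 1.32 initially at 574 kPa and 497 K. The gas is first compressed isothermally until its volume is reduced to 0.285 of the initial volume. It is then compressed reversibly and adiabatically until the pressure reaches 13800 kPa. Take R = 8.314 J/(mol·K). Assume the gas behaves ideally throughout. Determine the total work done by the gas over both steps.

-69300 J

V₁ = nRT₁/P₁ = 5.39×8.314×497/574 = 38.8 L.
Step 1 — Isothermal: T stays 497 K; PV = const ⇒ V₂ = 11.1 L, P₂ = 2010 kPa.
ΔU = 0 (ideal gas, T constant).
W = nRT ln(V₂/V₁) = 5.39×8.314×497×ln(0.285) = -28000 J.
Q = ΔU + W = -28000 J.
State after step 1: P = 2010 kPa, V = 11.1 L, T = 497 K.
Step 2 — Adiabatic: T₂/T₁ = (P₂/P₁)^((γ−1)/γ) ⇒ T₂ = 497×(6.85)^0.242 = 792 K; V₂ = 2.57 L.
ΔU = nCvΔT = 5.39×26.0×(792−497) = 41400 J.
Q = 0 for an adiabatic process, so W = −ΔU = -41400 J.
Net over both steps: W = -69300 J, Q = -28000 J, ΔU = 41400 J.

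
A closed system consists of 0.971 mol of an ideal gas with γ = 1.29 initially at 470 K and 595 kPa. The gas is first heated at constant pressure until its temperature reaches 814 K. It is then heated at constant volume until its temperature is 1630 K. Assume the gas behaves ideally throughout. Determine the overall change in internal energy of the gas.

32300 J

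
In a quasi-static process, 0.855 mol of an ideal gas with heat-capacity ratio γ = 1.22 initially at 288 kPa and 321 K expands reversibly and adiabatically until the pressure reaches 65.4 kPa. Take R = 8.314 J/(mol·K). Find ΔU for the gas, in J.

V₁ = nRT₁/P₁ = 0.855×8.314×321/288 = 7.92 L.
Adiabatic: T₂/T₁ = (P₂/P₁)^((γ−1)/γ) ⇒ T₂ = 321×(0.227)^0.180 = 246 K; V₂ = 26.7 L.
For an ideal gas ΔU = nCvΔT with Cv = R/(γ−1) = 37.8 J/(mol·K).
ΔU = 0.855×37.8×(246−321) = -2430 J.

-2430 J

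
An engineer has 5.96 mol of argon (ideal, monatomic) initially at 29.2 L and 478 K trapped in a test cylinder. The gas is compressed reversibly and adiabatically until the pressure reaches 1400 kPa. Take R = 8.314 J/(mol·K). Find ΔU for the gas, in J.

8670 J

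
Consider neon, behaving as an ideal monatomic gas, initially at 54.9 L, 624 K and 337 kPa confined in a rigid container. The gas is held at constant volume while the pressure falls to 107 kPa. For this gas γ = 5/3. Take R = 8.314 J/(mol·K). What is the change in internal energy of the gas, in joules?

-18900 J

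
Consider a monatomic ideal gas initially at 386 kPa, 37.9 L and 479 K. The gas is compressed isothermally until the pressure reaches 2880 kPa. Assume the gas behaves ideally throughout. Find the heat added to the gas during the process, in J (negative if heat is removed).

-29400 J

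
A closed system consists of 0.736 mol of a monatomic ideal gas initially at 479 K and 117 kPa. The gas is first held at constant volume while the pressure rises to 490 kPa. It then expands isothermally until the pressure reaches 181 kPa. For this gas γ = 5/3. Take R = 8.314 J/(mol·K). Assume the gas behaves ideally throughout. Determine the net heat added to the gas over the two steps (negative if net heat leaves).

V₁ = nRT₁/P₁ = 0.736×8.314×479/117 = 25.1 L.
Step 1 — Isochoric: V stays 25.1 L; P/T = const ⇒ T₂ = 2010 K, P₂ = 490 kPa.
W = 0 (no volume change).
ΔU = nCvΔT = 0.736×12.5×(2010−479) = 14000 J.
Q = ΔU = 14000 J.
State after step 1: P = 490 kPa, V = 25.1 L, T = 2010 K.
Step 2 — Isothermal: T stays 2010 K; PV = const ⇒ V₂ = 67.8 L, P₂ = 181 kPa.
ΔU = 0 (ideal gas, T constant).
W = nRT ln(V₂/V₁) = 0.736×8.314×2010×ln(2.71) = 12200 J.
Q = ΔU + W = 12200 J.
Net over both steps: W = 12200 J, Q = 26200 J, ΔU = 14000 J.

26200 J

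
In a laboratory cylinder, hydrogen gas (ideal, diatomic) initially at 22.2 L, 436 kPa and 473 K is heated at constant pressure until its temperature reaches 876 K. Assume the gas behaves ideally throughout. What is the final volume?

41.1 L

Isobaric: P stays 436 kPa; V/T = const ⇒ T₂ = 876 K, V₂ = 41.1 L.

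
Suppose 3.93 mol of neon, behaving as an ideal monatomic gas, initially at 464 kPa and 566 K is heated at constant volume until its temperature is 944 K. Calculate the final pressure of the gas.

V₁ = nRT₁/P₁ = 3.93×8.314×566/464 = 39.9 L.
Isochoric: V stays 39.9 L; P/T = const ⇒ T₂ = 944 K, P₂ = 774 kPa.

774 kPa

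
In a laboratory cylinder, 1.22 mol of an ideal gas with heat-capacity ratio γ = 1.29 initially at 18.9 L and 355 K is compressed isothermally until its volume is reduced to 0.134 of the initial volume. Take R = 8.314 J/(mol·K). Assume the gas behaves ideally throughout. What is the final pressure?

P₁ = nRT₁/V₁ = 1.22×8.314×355/18.9 = 191 kPa.
Isothermal: T stays 355 K; PV = const ⇒ V₂ = 2.53 L, P₂ = 1420 kPa.

1420 kPa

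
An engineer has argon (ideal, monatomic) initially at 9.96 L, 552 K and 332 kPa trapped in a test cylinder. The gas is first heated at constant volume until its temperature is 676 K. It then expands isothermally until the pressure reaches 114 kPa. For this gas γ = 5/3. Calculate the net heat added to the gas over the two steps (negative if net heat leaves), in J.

n = P₁V₁/(RT₁) = 332×9.96/(8.314×552) = 0.721 mol.
Step 1 — Isochoric: V stays 9.96 L; P/T = const ⇒ T₂ = 676 K, P₂ = 407 kPa.
W = 0 (no volume change).
ΔU = nCvΔT = 0.721×12.5×(676−552) = 1110 J.
Q = ΔU = 1110 J.
State after step 1: P = 407 kPa, V = 9.96 L, T = 676 K.
Step 2 — Isothermal: T stays 676 K; PV = const ⇒ V₂ = 35.5 L, P₂ = 114 kPa.
ΔU = 0 (ideal gas, T constant).
W = nRT ln(V₂/V₁) = 0.721×8.314×676×ln(3.57) = 5150 J.
Q = ΔU + W = 5150 J.
Net over both steps: W = 5150 J, Q = 6260 J, ΔU = 1110 J.

6260 J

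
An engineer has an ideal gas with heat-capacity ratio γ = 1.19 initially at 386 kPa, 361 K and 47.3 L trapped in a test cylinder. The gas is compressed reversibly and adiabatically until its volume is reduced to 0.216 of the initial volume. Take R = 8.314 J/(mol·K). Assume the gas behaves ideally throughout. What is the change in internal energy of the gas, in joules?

32500 J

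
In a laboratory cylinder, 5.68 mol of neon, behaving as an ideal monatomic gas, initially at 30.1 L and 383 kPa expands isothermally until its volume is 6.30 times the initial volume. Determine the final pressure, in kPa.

T₁ = P₁V₁/(nR) = 383×30.1/(5.68×8.314) = 244 K.
Isothermal: T stays 244 K; PV = const ⇒ V₂ = 190 L, P₂ = 60.8 kPa.

60.8 kPa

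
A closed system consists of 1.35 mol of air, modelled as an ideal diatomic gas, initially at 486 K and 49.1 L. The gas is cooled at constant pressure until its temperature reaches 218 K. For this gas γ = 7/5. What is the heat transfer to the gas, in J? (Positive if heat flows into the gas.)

-10500 J

P₁ = nRT₁/V₁ = 1.35×8.314×486/49.1 = 111 kPa.
Isobaric: P stays 111 kPa; V/T = const ⇒ T₂ = 218 K, V₂ = 22.0 L.
W = PΔV = 111×(22.0−49.1) kPa·L = -3010 J.
ΔU = nCvΔT = 1.35×20.8×(218−486) = -7520 J.
Q = ΔU + W = nCpΔT = -10500 J.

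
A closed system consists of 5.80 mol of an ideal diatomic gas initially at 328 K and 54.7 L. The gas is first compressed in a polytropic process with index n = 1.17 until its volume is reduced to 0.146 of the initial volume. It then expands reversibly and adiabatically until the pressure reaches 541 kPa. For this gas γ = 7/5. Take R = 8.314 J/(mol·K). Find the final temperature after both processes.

286 K

P₁ = nRT₁/V₁ = 5.80×8.314×328/54.7 = 289 kPa.
Step 1 — Polytropic n=1.17: T₂ = T₁(V₁/V₂)^(n−1) = 328×(6.85)^0.17 = 455 K; P₂ = P₁(V₁/V₂)^n = 2750 kPa.
W = (P₁V₁−P₂V₂)/(n−1) = (289×54.7−2750×7.99)/0.17 = -36000 J.
ΔU = nCvΔT = 5.80×20.8×(455−328) = 15300 J.
Q = ΔU + W = -20700 J.
State after step 1: P = 2750 kPa, V = 7.99 L, T = 455 K.
Step 2 — Adiabatic: T₂/T₁ = (P₂/P₁)^((γ−1)/γ) ⇒ T₂ = 455×(0.197)^0.286 = 286 K; V₂ = 25.5 L.
ΔU = nCvΔT = 5.80×20.8×(286−455) = -20400 J.
Q = 0 for an adiabatic process, so W = −ΔU = 20400 J.
Net over both steps: W = -15600 J, Q = -20700 J, ΔU = -5070 J.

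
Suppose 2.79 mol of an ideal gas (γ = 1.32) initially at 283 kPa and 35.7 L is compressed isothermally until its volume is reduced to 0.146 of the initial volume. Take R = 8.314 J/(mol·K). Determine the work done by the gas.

-19400 J

T₁ = P₁V₁/(nR) = 283×35.7/(2.79×8.314) = 436 K.
Isothermal: T stays 436 K; PV = const ⇒ V₂ = 5.21 L, P₂ = 1940 kPa.
W = nRT ln(V₂/V₁) = 2.79×8.314×436×ln(0.146) = -19400 J.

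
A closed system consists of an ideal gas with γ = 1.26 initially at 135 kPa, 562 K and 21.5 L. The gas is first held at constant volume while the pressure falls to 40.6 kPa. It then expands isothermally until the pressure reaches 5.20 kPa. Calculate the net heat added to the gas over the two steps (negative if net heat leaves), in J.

n = P₁V₁/(RT₁) = 135×21.5/(8.314×562) = 0.621 mol.
Step 1 — Isochoric: V stays 21.5 L; P/T = const ⇒ T₂ = 169 K, P₂ = 40.6 kPa.
W = 0 (no volume change).
ΔU = nCvΔT = 0.621×32.0×(169−562) = -7810 J.
Q = ΔU = -7810 J.
State after step 1: P = 40.6 kPa, V = 21.5 L, T = 169 K.
Step 2 — Isothermal: T stays 169 K; PV = const ⇒ V₂ = 168 L, P₂ = 5.20 kPa.
ΔU = 0 (ideal gas, T constant).
W = nRT ln(V₂/V₁) = 0.621×8.314×169×ln(7.81) = 1790 J.
Q = ΔU + W = 1790 J.
Net over both steps: W = 1790 J, Q = -6010 J, ΔU = -7810 J.

-6010 J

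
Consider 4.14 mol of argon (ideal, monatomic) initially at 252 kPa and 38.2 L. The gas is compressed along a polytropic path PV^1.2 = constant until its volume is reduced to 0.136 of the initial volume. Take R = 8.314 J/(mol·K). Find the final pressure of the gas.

2760 kPa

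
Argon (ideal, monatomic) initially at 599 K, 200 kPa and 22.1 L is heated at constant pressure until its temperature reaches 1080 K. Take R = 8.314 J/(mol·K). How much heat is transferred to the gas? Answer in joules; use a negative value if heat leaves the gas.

8870 J

n = P₁V₁/(RT₁) = 200×22.1/(8.314×599) = 0.888 mol.
Isobaric: P stays 200 kPa; V/T = const ⇒ T₂ = 1080 K, V₂ = 39.8 L.
W = PΔV = 200×(39.8−22.1) kPa·L = 3550 J.
ΔU = nCvΔT = 0.888×12.5×(1080−599) = 5320 J.
Q = ΔU + W = nCpΔT = 8870 J.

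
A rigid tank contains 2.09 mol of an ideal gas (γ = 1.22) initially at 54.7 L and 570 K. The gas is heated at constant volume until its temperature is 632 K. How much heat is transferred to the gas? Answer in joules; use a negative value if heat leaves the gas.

4900 J

P₁ = nRT₁/V₁ = 2.09×8.314×570/54.7 = 181 kPa.
Isochoric: V stays 54.7 L; P/T = const ⇒ T₂ = 632 K, P₂ = 201 kPa.
W = 0 (no volume change).
ΔU = nCvΔT = 2.09×37.8×(632−570) = 4900 J.
Q = ΔU = 4900 J.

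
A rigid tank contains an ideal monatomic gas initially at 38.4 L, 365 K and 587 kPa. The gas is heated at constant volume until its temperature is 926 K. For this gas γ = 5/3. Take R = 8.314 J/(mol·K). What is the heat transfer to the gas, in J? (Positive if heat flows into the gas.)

n = P₁V₁/(RT₁) = 587×38.4/(8.314×365) = 7.43 mol.
Isochoric: V stays 38.4 L; P/T = const ⇒ T₂ = 926 K, P₂ = 1490 kPa.
W = 0 (no volume change).
ΔU = nCvΔT = 7.43×12.5×(926−365) = 52000 J.
Q = ΔU = 52000 J.

52000 J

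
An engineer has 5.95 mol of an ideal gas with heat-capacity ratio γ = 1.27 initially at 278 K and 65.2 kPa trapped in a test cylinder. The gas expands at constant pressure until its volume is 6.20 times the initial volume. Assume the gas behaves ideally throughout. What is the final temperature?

V₁ = nRT₁/P₁ = 5.95×8.314×278/65.2 = 211 L.
Isobaric: P stays 65.2 kPa; V/T = const ⇒ T₂ = 1720 K, V₂ = 1310 L.

1720 K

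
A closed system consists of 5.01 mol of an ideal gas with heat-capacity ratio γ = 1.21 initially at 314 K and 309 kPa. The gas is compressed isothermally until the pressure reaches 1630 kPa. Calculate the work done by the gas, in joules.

-21800 J

V₁ = nRT₁/P₁ = 5.01×8.314×314/309 = 42.3 L.
Isothermal: T stays 314 K; PV = const ⇒ V₂ = 8.02 L, P₂ = 1630 kPa.
W = nRT ln(V₂/V₁) = 5.01×8.314×314×ln(0.190) = -21800 J.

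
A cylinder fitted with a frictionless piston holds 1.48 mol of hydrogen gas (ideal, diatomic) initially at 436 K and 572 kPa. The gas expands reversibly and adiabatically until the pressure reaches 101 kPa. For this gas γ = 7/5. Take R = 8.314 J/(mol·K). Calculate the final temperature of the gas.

V₁ = nRT₁/P₁ = 1.48×8.314×436/572 = 9.38 L.
Adiabatic: T₂/T₁ = (P₂/P₁)^((γ−1)/γ) ⇒ T₂ = 436×(0.177)^0.286 = 266 K; V₂ = 32.4 L.

266 K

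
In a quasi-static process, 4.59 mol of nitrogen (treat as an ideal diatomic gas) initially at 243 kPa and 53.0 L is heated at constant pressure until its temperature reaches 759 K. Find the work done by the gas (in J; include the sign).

16100 J

T₁ = P₁V₁/(nR) = 243×53.0/(4.59×8.314) = 337 K.
Isobaric: P stays 243 kPa; V/T = const ⇒ T₂ = 759 K, V₂ = 119 L.
W = PΔV = 243×(119−53.0) kPa·L = 16100 J.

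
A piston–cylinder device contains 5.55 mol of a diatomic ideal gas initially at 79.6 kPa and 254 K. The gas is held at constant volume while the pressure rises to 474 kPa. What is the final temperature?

1510 K

V₁ = nRT₁/P₁ = 5.55×8.314×254/79.6 = 147 L.
Isochoric: V stays 147 L; P/T = const ⇒ T₂ = 1510 K, P₂ = 474 kPa.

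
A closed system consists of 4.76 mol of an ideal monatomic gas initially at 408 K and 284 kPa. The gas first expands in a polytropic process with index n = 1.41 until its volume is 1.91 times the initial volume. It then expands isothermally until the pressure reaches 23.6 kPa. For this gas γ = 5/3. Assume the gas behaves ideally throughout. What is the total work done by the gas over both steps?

28700 J

V₁ = nRT₁/P₁ = 4.76×8.314×408/284 = 56.9 L.
Step 1 — Polytropic n=1.41: T₂ = T₁(V₁/V₂)^(n−1) = 408×(0.524)^0.41 = 313 K; P₂ = P₁(V₁/V₂)^n = 114 kPa.
W = (P₁V₁−P₂V₂)/(n−1) = (284×56.9−114×109)/0.41 = 9180 J.
ΔU = nCvΔT = 4.76×12.5×(313−408) = -5640 J.
Q = ΔU + W = 3530 J.
State after step 1: P = 114 kPa, V = 109 L, T = 313 K.
Step 2 — Isothermal: T stays 313 K; PV = const ⇒ V₂ = 525 L, P₂ = 23.6 kPa.
ΔU = 0 (ideal gas, T constant).
W = nRT ln(V₂/V₁) = 4.76×8.314×313×ln(4.83) = 19500 J.
Q = ΔU + W = 19500 J.
Net over both steps: W = 28700 J, Q = 23000 J, ΔU = -5640 J.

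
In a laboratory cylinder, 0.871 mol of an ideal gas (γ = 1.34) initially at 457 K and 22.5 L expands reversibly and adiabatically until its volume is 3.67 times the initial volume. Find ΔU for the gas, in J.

-3480 J

P₁ = nRT₁/V₁ = 0.871×8.314×457/22.5 = 147 kPa.
Adiabatic: TV^(γ−1) = const ⇒ T₂ = 457×(0.272)^0.340 = 294 K; PV^γ = const ⇒ P₂ = 25.8 kPa.
For an ideal gas ΔU = nCvΔT with Cv = R/(γ−1) = 24.5 J/(mol·K).
ΔU = 0.871×24.5×(294−457) = -3480 J.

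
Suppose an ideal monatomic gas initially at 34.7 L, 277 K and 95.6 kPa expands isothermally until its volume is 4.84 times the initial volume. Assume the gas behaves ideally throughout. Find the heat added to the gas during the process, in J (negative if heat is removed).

n = P₁V₁/(RT₁) = 95.6×34.7/(8.314×277) = 1.44 mol.
Isothermal: T stays 277 K; PV = const ⇒ V₂ = 168 L, P₂ = 19.8 kPa.
ΔU = 0 (ideal gas, T constant).
W = nRT ln(V₂/V₁) = 1.44×8.314×277×ln(4.84) = 5230 J.
Q = ΔU + W = 5230 J.

5230 J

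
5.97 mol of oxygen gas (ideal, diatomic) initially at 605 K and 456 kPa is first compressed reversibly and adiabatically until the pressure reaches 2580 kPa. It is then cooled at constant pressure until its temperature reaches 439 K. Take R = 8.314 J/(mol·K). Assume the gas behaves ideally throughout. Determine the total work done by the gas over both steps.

V₁ = nRT₁/P₁ = 5.97×8.314×605/456 = 65.9 L.
Step 1 — Adiabatic: T₂/T₁ = (P₂/P₁)^((γ−1)/γ) ⇒ T₂ = 605×(5.66)^0.286 = 993 K; V₂ = 19.1 L.
ΔU = nCvΔT = 5.97×20.8×(993−605) = 48100 J.
Q = 0 for an adiabatic process, so W = −ΔU = -48100 J.
State after step 1: P = 2580 kPa, V = 19.1 L, T = 993 K.
Step 2 — Isobaric: P stays 2580 kPa; V/T = const ⇒ T₂ = 439 K, V₂ = 8.45 L.
W = PΔV = 2580×(8.45−19.1) kPa·L = -27500 J.
ΔU = nCvΔT = 5.97×20.8×(439−993) = -68700 J.
Q = ΔU + W = nCpΔT = -96200 J.
Net over both steps: W = -75600 J, Q = -96200 J, ΔU = -20600 J.

-75600 J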